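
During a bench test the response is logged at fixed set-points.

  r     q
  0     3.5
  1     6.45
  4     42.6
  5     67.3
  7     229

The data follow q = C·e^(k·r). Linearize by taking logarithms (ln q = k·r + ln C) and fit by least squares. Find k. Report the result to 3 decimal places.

Taking logs, ln q = k·r + ln C, so regress ln q on r.
Σr = 17.0000, Σ(r)² = 91.0000, Σln q = 16.5116, Σr·ln q = 75.9534.
Normal system: [[91.0000, 17.0000]; [17.0000, 5]]·[k, ln C]ᵀ = [75.9534, 16.5116]ᵀ.
Slope k = (n·Σr·ln q − Σr·Σln q)/(n·Σ(r)² − (Σr)²) = (5·75.9534 − 17.0000·16.5116)/166.0000 = 0.59681; ln C = (Σln q − k·Σr)/n = 1.27317.

k = 0.597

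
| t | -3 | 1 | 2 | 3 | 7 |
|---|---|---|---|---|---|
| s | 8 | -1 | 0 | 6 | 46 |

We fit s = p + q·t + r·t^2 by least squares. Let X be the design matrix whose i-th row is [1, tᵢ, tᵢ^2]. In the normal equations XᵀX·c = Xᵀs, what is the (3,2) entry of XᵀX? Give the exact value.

352

Row 3 ↔ basis t^2, column 2 ↔ basis t, so (XᵀX)_{3,2} = Σᵢ (t^2)·(t) = (9)·(-3) + (1)·(1) + (4)·(2) + (9)·(3) + (49)·(7) = 352.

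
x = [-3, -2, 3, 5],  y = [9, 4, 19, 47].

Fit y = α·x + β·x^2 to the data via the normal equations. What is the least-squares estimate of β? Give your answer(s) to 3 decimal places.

β = 1.570

The normal system MᵀM·[α, β]ᵀ = Mᵀy is [[47, 117]; [117, 803]]·[α, β]ᵀ = [257, 1443]ᵀ.
det = 47·803 − 117² = 24052.
α = (257·803 − 117·1443)/24052 = 9385/6013; β = (47·1443 − 117·257)/24052 = 9438/6013.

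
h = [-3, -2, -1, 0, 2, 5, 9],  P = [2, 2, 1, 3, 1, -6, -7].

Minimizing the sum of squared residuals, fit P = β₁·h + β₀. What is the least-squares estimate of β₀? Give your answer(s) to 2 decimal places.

β₀ = 0.68

With design matrix M, MᵀM = [[124, 10]; [10, 7]] and MᵀP = [-102, -4]ᵀ.
det = 124·7 − 10² = 768.
β₁ = ((-102)·7 − 10·(-4))/768 = -337/384; β₀ = (124·(-4) − 10·(-102))/768 = 131/192.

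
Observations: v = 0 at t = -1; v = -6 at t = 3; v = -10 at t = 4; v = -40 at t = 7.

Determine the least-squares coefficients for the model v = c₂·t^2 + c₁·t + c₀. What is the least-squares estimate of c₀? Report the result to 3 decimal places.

c₀ = 1.453

With design matrix X, XᵀX = [[2739, 433, 75]; [433, 75, 13]; [75, 13, 4]] and Xᵀv = [-2174, -338, -56]ᵀ.
Solving the 3×3 system (Gaussian elimination) gives c₂ = -911/979, c₁ = 601/979, c₀ = 1422/979.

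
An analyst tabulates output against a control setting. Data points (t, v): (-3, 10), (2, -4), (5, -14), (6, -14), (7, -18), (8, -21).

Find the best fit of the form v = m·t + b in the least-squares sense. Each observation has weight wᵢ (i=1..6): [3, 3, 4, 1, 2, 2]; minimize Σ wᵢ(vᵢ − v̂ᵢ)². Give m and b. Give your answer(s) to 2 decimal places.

Sums needed: Σwᵢ·t·t = 401, Σwᵢ·t = 53, Σwᵢ·1 = 15.
And Σwᵢ·t·v = -1066, Σwᵢ·v = -130.
So AᵀWA·[m, b]ᵀ = AᵀWv: [[401, 53]; [53, 15]]·[m, b]ᵀ = [-1066, -130]ᵀ.
Δ = 401·15 − 53² = 3206.
m = ((-1066)·15 − 53·(-130))/3206 = -650/229; b = (401·(-130) − 53·(-1066))/3206 = 312/229.

m = -2.84, b = 1.36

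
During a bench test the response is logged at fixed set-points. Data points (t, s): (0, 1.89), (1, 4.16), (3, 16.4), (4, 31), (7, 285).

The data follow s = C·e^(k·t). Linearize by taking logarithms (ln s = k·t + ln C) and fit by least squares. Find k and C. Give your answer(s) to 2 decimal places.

Let Y = ln s. Fitting Y = k·t + ln C by least squares:
Σt = 15.0000, Σ(t)² = 75.0000, Σln s = 13.9458, Σt·ln s = 63.1207.
Equations: 75.0000·k + 15.0000·ln C = 63.1207;  15.0000·k + 5·ln C = 13.9458.
Slope k = (n·Σt·ln s − Σt·Σln s)/(n·Σ(t)² − (Σt)²) = (5·63.1207 − 15.0000·13.9458)/150.0000 = 0.70944; ln C = (Σln s − k·Σt)/n = 0.66085, so C = exp(0.66085) = 1.93644.

k = 0.71, C = 1.94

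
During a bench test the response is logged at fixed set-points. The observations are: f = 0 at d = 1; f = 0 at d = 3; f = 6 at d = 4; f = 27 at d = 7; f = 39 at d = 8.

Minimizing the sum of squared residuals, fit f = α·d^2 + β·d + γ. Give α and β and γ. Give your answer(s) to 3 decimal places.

α = 0.975, β = -3.195, γ = 1.995

Normal-equation sums: Σd^2·d^2 = 6835, Σd^2·d = 947, Σd^2 = 139, Σd·d = 139, Σd = 23, Σ1 = 5.
For Xᵀf: Σd^2·f = 3915, Σd·f = 525, Σf = 72.
Solving the 3×3 system (Gaussian elimination) gives α = 815/836, β = -2671/836, γ = 417/209.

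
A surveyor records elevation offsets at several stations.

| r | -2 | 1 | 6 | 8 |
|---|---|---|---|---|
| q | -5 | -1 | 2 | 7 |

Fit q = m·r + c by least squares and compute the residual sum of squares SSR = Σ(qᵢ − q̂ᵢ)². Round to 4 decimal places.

SSR = 4.6773

With design matrix M, MᵀM = [[105, 13]; [13, 4]] and Mᵀq = [77, 3]ᵀ.
Δ = 105·4 − 13² = 251.
m = (77·4 − 13·3)/251 = 269/251; c = (105·3 − 13·77)/251 = -686/251.
Residuals: -31/251, 166/251, -426/251, 291/251; SSR = 1174/251.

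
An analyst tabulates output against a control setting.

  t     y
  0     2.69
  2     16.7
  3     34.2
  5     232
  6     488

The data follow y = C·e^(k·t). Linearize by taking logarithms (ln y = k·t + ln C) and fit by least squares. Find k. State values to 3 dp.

k = 0.872

With ln yᵢ as the transformed response and tᵢ as the regressor:
Σt = 16.0000, Σ(t)² = 74.0000, Σln y = 18.9742, Σt·ln y = 80.6031.
Equations: 74.0000·k + 16.0000·ln C = 80.6031;  16.0000·k + 5·ln C = 18.9742.
Δ = 74.0000·5 − (16.0000)² = 114.0000; k = (80.6031·5 − 16.0000·18.9742)/114.0000 = 0.87217, ln C = (74.0000·18.9742 − 16.0000·80.6031)/114.0000 = 1.00389.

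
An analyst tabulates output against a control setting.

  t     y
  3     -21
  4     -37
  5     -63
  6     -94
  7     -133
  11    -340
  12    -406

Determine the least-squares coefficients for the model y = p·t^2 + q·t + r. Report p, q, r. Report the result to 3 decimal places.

p = -2.997, q = 1.966, r = 1.512

Sums needed: Σt^2·t^2 = 40036, Σt^2·t = 3834, Σt^2 = 400, Σt·t = 400, Σt = 48, Σ1 = 7.
Moment sums: Σt^2·y = -111861, Σt·y = -10633, Σy = -1094.
MᵀM·[p, q, r]ᵀ = Mᵀy becomes [[40036, 3834, 400]; [3834, 400, 48]; [400, 48, 7]]·[p, q, r]ᵀ = [-111861, -10633, -1094]ᵀ.
Inverting the 3×3 Gram matrix, [p, q, r]ᵀ = [-279605/93282, 61139/31094, 70534/46641]ᵀ.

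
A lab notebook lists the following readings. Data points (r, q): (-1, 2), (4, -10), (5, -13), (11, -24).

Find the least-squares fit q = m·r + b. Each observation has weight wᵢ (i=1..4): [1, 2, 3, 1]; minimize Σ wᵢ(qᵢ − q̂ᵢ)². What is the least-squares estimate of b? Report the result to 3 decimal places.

The normal system AᵀWA·[m, b]ᵀ = AᵀWq is [[229, 33]; [33, 7]]·[m, b]ᵀ = [-541, -81]ᵀ.
det = 229·7 − 33² = 514.
m = ((-541)·7 − 33·(-81))/514 = -557/257; b = (229·(-81) − 33·(-541))/514 = -348/257.

b = -1.354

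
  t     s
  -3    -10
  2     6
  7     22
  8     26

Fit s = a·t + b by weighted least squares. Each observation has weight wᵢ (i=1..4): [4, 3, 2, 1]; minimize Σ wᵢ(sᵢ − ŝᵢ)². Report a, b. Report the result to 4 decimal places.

Compute the Gram sums: Σwᵢ·t·t = 210, Σwᵢ·t = 16, Σwᵢ·1 = 10.
And Σwᵢ·t·s = 672, Σwᵢ·s = 48.
det = 210·10 − 16² = 1844.
a = (672·10 − 16·48)/1844 = 1488/461; b = (210·48 − 16·672)/1844 = -168/461.

a = 3.2278, b = -0.3644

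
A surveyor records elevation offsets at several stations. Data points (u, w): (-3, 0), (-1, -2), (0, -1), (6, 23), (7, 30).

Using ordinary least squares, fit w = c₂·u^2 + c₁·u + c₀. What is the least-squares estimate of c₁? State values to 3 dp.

c₁ = 1.105

From the data, Σu^2·u^2 = 3779, Σu^2·u = 531, Σu^2 = 95, Σu·u = 95, Σu = 9, Σ1 = 5.
For Mᵀw: Σu^2·w = 2296, Σu·w = 350, Σw = 50.
Solving the 3×3 system (Gaussian elimination) gives c₂ = 15581/32439, c₁ = 11950/10813, c₀ = -3289/2949.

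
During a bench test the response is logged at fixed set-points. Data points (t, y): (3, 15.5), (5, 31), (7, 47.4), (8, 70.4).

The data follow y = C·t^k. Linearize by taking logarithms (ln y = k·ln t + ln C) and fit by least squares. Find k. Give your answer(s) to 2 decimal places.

Taking logs, ln y = k·ln t + ln C, so regress ln y on ln t.
Over the data: Σln t = 6.7334, Σ(ln t)² = 11.9079, Σln y = 14.2876, Σln t·ln y = 24.8928.
Normal system: [[11.9079, 6.7334]; [6.7334, 4]]·[k, ln C]ᵀ = [24.8928, 14.2876]ᵀ.
Solving (det = 2.2928): k = 1.46837, ln C = 1.10014.

k = 1.47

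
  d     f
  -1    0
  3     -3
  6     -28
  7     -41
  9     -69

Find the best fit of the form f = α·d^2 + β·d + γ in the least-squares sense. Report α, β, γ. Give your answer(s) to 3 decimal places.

α = -0.992, β = 0.941, γ = 2.199

Compute the Gram sums: Σd^2·d^2 = 10340, Σd^2·d = 1314, Σd^2 = 176, Σd·d = 176, Σd = 24, Σ1 = 5.
Moment sums: Σd^2·f = -8633, Σd·f = -1085, Σf = -141.
So AᵀA·[α, β, γ]ᵀ = Aᵀf: [[10340, 1314, 176]; [1314, 176, 24]; [176, 24, 5]]·[α, β, γ]ᵀ = [-8633, -1085, -141]ᵀ.
Row-reducing yields α = -78991/79638, β = 24969/26546, γ = 87569/39819.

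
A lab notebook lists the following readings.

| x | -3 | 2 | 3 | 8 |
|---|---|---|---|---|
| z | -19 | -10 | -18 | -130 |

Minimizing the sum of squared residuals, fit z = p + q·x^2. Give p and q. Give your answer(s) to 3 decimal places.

p = -0.918, q = -2.015

With design matrix A, AᵀA = [[4, 86]; [86, 4274]] and Aᵀz = [-177, -8693]ᵀ.
Δ = 4·4274 − 86² = 9700.
p = ((-177)·4274 − 86·(-8693))/9700 = -89/97; q = (4·(-8693) − 86·(-177))/9700 = -391/194.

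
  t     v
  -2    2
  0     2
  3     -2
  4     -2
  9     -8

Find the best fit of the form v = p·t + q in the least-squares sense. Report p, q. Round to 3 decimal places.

Entries of MᵀM: Σt·t = 110, Σt = 14, Σ1 = 5.
And Σt·v = -90, Σv = -8.
Determinant 110·5 − 14² = 354.
p = ((-90)·5 − 14·(-8))/354 = -169/177; q = (110·(-8) − 14·(-90))/354 = 190/177.

p = -0.955, q = 1.073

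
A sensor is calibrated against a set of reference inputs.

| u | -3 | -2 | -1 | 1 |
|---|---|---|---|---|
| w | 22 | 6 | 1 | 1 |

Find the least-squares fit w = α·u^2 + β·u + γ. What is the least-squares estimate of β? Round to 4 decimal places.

From the data, Σu^2·u^2 = 99, Σu^2·u = -35, Σu^2 = 15, Σu·u = 15, Σu = -5, Σ1 = 4.
And Σu^2·w = 224, Σu·w = -78, Σw = 30.
So XᵀX·[α, β, γ]ᵀ = Xᵀw: [[99, -35, 15]; [-35, 15, -5]; [15, -5, 4]]·[α, β, γ]ᵀ = [224, -78, 30]ᵀ.
Inverting the 3×3 Gram matrix, [α, β, γ]ᵀ = [127/44, 161/220, -53/22]ᵀ.

β = 0.7318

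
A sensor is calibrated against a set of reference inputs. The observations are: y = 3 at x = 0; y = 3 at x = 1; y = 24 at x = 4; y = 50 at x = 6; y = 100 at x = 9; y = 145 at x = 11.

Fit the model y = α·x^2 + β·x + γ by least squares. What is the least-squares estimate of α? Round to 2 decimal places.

Compute the Gram sums: Σx^2·x^2 = 22755, Σx^2·x = 2341, Σx^2 = 255, Σx·x = 255, Σx = 31, Σ1 = 6.
Right-hand side: Σx^2·y = 27832, Σx·y = 2894, Σy = 325.
Normal equations: [[22755, 2341, 255]; [2341, 255, 31]; [255, 31, 6]]·[α, β, γ]ᵀ = [27832, 2894, 325]ᵀ.
Row-reducing yields α = 43067/41312, β = 64409/41312, γ = 37303/20656.

α = 1.04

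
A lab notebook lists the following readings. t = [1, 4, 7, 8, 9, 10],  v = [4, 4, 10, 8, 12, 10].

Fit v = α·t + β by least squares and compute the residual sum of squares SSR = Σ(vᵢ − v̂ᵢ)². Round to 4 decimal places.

SSR = 12.5217

From the data, Σt·t = 311, Σt = 39, Σ1 = 6.
And Σt·v = 362, Σv = 48.
So XᵀX·[α, β]ᵀ = Xᵀv: [[311, 39]; [39, 6]]·[α, β]ᵀ = [362, 48]ᵀ.
Eliminating β: 6·(row 1) − 39·(row 2) gives 345·α = 6·362 − 39·48 = 300, so α = 20/23.
Then β = (48 − 39·(20/23))/6 = 54/23.
Residuals: 18/23, -42/23, 36/23, -30/23, 42/23, -24/23; SSR = 288/23.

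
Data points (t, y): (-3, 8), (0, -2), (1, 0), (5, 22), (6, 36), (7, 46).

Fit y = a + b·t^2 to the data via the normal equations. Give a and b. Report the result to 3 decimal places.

Forming AᵀA = [[6, 120]; [120, 4404]] and Aᵀy = [110, 4172]ᵀ gives AᵀA·[a, b]ᵀ = Aᵀy.
Δ = 6·4404 − 120² = 12024.
a = (110·4404 − 120·4172)/12024 = -225/167; b = (6·4172 − 120·110)/12024 = 493/501.

a = -1.347, b = 0.984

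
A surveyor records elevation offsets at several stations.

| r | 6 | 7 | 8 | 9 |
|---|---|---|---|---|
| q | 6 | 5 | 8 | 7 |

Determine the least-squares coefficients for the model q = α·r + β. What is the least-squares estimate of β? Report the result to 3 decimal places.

XᵀX·[α, β]ᵀ = Xᵀq reads: 230·α + 30·β = 198;  30·α + 4·β = 26.
(Σr·r = 230, Σr = 30, Σ1 = 4, Σr·q = 198, Σq = 26.)
Determinant 230·4 − 30² = 20.
α = (198·4 − 30·26)/20 = 3/5; β = (230·26 − 30·198)/20 = 2.

β = 2.000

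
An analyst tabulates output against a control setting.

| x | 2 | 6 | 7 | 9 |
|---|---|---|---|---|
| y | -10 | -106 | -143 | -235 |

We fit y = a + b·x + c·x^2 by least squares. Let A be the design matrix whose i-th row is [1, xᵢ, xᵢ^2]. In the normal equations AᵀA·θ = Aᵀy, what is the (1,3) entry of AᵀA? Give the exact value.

Row 1 ↔ basis 1, column 3 ↔ basis x^2, so (AᵀA)_{1,3} = Σᵢ x^2 = (1)·(4) + (1)·(36) + (1)·(49) + (1)·(81) = 170.

170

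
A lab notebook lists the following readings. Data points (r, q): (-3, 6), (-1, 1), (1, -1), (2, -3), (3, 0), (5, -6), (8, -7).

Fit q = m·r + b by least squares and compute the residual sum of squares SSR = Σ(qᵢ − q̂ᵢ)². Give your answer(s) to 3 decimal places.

SSR = 16.261

Setting ∂/∂m … = 0 gives: 113·m + 15·b = -112;  15·m + 7·b = -10.
(Σr·r = 113, Σr = 15, Σ1 = 7, Σr·q = -112, Σq = -10.)
Determinant 113·7 − 15² = 566.
m = ((-112)·7 − 15·(-10))/566 = -317/283; b = (113·(-10) − 15·(-112))/566 = 275/283.
Residuals: 472/283, -309/283, -241/283, -490/283, 676/283, -388/283, 280/283; SSR = 4602/283.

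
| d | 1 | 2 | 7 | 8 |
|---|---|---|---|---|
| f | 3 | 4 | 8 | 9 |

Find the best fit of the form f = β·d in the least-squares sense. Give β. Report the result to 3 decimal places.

Entries of AᵀA: Σd·d = 118.
Moment sums: Σd·f = 139.
AᵀA·[β]ᵀ = Aᵀf becomes [[118]]·[β]ᵀ = [139]ᵀ.
β = 139/118 = 1.17797.

β = 1.178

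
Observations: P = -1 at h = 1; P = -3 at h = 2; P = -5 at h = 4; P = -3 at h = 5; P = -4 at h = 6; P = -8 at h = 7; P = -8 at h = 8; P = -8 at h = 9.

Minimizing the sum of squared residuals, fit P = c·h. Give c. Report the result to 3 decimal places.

Setting ∂/∂c … = 0 gives: 276·c = -258.
Hence c = -258 / 276 ≈ -0.934783.

c = -0.935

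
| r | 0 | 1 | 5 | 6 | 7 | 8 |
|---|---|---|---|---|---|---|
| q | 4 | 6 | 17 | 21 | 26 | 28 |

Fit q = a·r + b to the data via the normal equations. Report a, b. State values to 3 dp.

a = 3.065, b = 3.206

The normal equations are: 175·a + 27·b = 623;  27·a + 6·b = 102.
(Σr·r = 175, Σr = 27, Σ1 = 6, Σr·q = 623, Σq = 102.)
det = 175·6 − 27² = 321.
a = (623·6 − 27·102)/321 = 328/107; b = (175·102 − 27·623)/321 = 343/107.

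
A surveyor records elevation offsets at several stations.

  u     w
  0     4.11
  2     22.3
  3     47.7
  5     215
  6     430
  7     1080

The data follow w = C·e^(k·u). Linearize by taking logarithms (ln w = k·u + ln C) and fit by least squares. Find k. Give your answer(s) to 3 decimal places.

Taking logs, ln w = k·u + ln C, so regress ln w on u.
AᵀA = [[123.0000, 23.0000]; [23.0000, 6]], rhs = [129.9329, 26.8021]ᵀ  (here Σu = 23.0000, Σ(u)² = 123.0000, Σln w = 26.8021, Σu·ln w = 129.9329).
Δ = 123.0000·6 − (23.0000)² = 209.0000; k = (129.9329·6 − 23.0000·26.8021)/209.0000 = 0.78062, ln C = (123.0000·26.8021 − 23.0000·129.9329)/209.0000 = 1.47464.

k = 0.781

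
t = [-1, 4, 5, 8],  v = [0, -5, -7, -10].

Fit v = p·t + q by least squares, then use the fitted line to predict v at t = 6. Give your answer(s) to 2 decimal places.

Compute the Gram sums: Σt·t = 106, Σt = 16, Σ1 = 4.
Moment sums: Σt·v = -135, Σv = -22.
Normal equations: [[106, 16]; [16, 4]]·[p, q]ᵀ = [-135, -22]ᵀ.
Eliminating q: 4·(row 1) − 16·(row 2) gives 168·p = 4·(-135) − 16·(-22) = -188, so p = -47/42.
Then q = ((-22) − 16·(-47/42))/4 = -43/42.
At t = 6: v̂ = (-47/42)·(6) + (-43/42)·(1) = -325/42.

v̂ = -7.74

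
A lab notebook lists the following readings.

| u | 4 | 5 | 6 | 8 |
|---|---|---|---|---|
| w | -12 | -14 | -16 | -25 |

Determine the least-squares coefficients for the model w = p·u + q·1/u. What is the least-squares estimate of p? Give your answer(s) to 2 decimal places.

p = -3.07

Sums needed: Σu·u = 141, Σu·1/u = 4, Σ1/u·1/u = 2101/14400.
Right-hand side: Σu·w = -414, Σ1/u·w = -1391/120.
Normal equations: [[141, 4]; [4, 2101/14400]]·[p, q]ᵀ = [-414, -1391/120]ᵀ.
Determinant 141·(2101/14400) − 4² = 21947/4800.
p = ((-414)·(2101/14400) − 4·(-1391/120))/(21947/4800) = -67378/21947; q = (141·(-1391/120) − 4·(-414))/(21947/4800) = 103560/21947.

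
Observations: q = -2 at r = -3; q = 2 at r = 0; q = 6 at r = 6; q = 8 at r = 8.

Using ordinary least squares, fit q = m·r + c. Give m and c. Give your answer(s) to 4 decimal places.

m = 0.8571, c = 1.1429

With design matrix X, XᵀX = [[109, 11]; [11, 4]] and Xᵀq = [106, 14]ᵀ.
det = 109·4 − 11² = 315.
m = (106·4 − 11·14)/315 = 6/7; c = (109·14 − 11·106)/315 = 8/7.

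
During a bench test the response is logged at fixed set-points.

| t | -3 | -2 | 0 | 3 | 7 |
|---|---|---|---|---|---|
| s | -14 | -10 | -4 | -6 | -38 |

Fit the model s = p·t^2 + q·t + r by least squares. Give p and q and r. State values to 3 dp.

With design matrix X, XᵀX = [[2579, 335, 71]; [335, 71, 5]; [71, 5, 5]] and Xᵀs = [-2082, -222, -72]ᵀ.
Solving the 3×3 system (Gaussian elimination) gives p = -383/429, q = 557/429, r = -432/143.

p = -0.893, q = 1.298, r = -3.021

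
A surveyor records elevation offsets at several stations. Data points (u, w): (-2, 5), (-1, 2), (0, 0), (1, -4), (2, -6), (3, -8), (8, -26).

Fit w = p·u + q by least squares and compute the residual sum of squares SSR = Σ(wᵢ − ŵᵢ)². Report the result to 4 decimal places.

SSR = 5.3761

Compute the Gram sums: Σu·u = 83, Σu = 11, Σ1 = 7.
Moment sums: Σu·w = -260, Σw = -37.
Δ = 83·7 − 11² = 460.
p = ((-260)·7 − 11·(-37))/460 = -1413/460; q = (83·(-37) − 11·(-260))/460 = -211/460.
Residuals: -63/92, -141/230, 211/460, -54/115, 277/460, 77/46, -89/92; SSR = 2473/460.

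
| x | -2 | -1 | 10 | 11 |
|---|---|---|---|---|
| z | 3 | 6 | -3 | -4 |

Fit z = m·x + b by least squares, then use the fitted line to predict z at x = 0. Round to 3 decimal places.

From the data, Σx·x = 226, Σx = 18, Σ1 = 4.
Right-hand side: Σx·z = -86, Σz = 2.
Normal equations: [[226, 18]; [18, 4]]·[m, b]ᵀ = [-86, 2]ᵀ.
Determinant 226·4 − 18² = 580.
m = ((-86)·4 − 18·2)/580 = -19/29; b = (226·2 − 18·(-86))/580 = 100/29.
At x = 0: ẑ = (-19/29)·(0) + (100/29)·(1) = 100/29.

ẑ = 3.448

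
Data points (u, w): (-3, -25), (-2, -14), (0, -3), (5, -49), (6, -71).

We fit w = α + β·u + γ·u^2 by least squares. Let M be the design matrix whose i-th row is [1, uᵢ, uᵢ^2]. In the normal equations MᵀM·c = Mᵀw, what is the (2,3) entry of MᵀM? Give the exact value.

Row 2 ↔ basis u, column 3 ↔ basis u^2, so (MᵀM)_{2,3} = Σᵢ (u)·(u^2) = (-3)·(9) + (-2)·(4) + (0)·(0) + (5)·(25) + (6)·(36) = 306.

306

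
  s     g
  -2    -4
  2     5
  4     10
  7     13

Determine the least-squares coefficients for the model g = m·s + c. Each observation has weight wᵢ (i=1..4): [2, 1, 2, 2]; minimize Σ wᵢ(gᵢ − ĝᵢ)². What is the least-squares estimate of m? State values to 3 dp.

m = 1.946

Sums needed: Σwᵢ·s·s = 142, Σwᵢ·s = 20, Σwᵢ·1 = 7.
And Σwᵢ·s·g = 288, Σwᵢ·g = 43.
Normal equations: [[142, 20]; [20, 7]]·[m, c]ᵀ = [288, 43]ᵀ.
Eliminating c: 7·(row 1) − 20·(row 2) gives 594·m = 7·288 − 20·43 = 1156, so m = 578/297.
Then c = (43 − 20·(578/297))/7 = 173/297.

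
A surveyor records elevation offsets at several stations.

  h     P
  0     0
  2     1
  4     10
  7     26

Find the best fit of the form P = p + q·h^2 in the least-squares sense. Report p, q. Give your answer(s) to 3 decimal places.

Compute the Gram sums: Σ1 = 4, Σh^2 = 69, Σh^2·h^2 = 2673.
And ΣP = 37, Σh^2·P = 1438.
Normal equations: [[4, 69]; [69, 2673]]·[p, q]ᵀ = [37, 1438]ᵀ.
Determinant 4·2673 − 69² = 5931.
p = (37·2673 − 69·1438)/5931 = -107/1977; q = (4·1438 − 69·37)/5931 = 3199/5931.

p = -0.054, q = 0.539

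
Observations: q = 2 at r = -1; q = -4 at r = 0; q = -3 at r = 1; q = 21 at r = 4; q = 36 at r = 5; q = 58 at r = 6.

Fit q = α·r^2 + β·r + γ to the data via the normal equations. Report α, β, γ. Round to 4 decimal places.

Normal-equation sums: Σr^2·r^2 = 2179, Σr^2·r = 405, Σr^2 = 79, Σr·r = 79, Σr = 15, Σ1 = 6.
And Σr^2·q = 3323, Σr·q = 607, Σq = 110.
Normal equations: [[2179, 405, 79]; [405, 79, 15]; [79, 15, 6]]·[α, β, γ]ᵀ = [3323, 607, 110]ᵀ.
Solving the 3×3 system (Gaussian elimination) gives α = 161/76, β = -197/76, γ = -117/38.

α = 2.1184, β = -2.5921, γ = -3.0789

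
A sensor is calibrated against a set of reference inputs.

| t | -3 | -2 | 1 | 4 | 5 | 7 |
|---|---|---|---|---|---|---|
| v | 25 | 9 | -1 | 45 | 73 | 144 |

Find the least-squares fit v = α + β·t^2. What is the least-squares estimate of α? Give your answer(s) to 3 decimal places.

From the data, Σ1 = 6, Σt^2 = 104, Σt^2·t^2 = 3380.
And Σv = 295, Σt^2·v = 9861.
det = 6·3380 − 104² = 9464.
α = (295·3380 − 104·9861)/9464 = -547/182; β = (6·9861 − 104·295)/9464 = 14243/4732.

α = -3.005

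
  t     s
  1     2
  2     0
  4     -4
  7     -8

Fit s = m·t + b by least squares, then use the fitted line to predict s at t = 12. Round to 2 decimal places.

Sums needed: Σt·t = 70, Σt = 14, Σ1 = 4.
For Aᵀs: Σt·s = -70, Σs = -10.
Normal equations: [[70, 14]; [14, 4]]·[m, b]ᵀ = [-70, -10]ᵀ.
Eliminating b: 4·(row 1) − 14·(row 2) gives 84·m = 4·(-70) − 14·(-10) = -140, so m = -5/3.
Then b = ((-10) − 14·(-5/3))/4 = 10/3.
At t = 12: ŝ = (-5/3)·(12) + (10/3)·(1) = -50/3.

ŝ = -16.67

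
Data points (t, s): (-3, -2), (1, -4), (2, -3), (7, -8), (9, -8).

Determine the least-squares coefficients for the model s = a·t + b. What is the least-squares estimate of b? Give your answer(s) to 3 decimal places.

b = -3.207

Setting ∂/∂a … = 0 gives: 144·a + 16·b = -132;  16·a + 5·b = -25.
Δ = 144·5 − 16² = 464.
a = ((-132)·5 − 16·(-25))/464 = -65/116; b = (144·(-25) − 16·(-132))/464 = -93/29.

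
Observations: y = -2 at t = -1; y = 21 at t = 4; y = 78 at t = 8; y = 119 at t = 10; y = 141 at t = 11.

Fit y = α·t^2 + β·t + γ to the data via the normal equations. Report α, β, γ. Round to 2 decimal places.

α = 1.04, β = 1.60, γ = -1.57

XᵀX·[α, β, γ]ᵀ = Xᵀy reads: 28994·α + 2906·β + 302·γ = 34287;  2906·α + 302·β + 32·γ = 3451;  302·α + 32·β + 5·γ = 357.
Row-reducing yields α = 10609/10218, β = 2729/1703, γ = -8006/5109.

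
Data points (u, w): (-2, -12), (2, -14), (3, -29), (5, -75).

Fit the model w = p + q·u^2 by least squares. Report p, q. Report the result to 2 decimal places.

p = -1.57, q = -2.95

Forming AᵀA = [[4, 42]; [42, 738]] and Aᵀw = [-130, -2240]ᵀ gives AᵀA·[p, q]ᵀ = Aᵀw.
Determinant 4·738 − 42² = 1188.
p = ((-130)·738 − 42·(-2240))/1188 = -155/99; q = (4·(-2240) − 42·(-130))/1188 = -875/297.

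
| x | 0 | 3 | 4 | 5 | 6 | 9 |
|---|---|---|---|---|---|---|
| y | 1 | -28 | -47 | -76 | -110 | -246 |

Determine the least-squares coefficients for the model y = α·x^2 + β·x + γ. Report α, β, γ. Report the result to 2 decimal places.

From the data, Σx^2·x^2 = 8819, Σx^2·x = 1161, Σx^2 = 167, Σx·x = 167, Σx = 27, Σ1 = 6.
For Aᵀy: Σx^2·y = -26790, Σx·y = -3526, Σy = -506.
Row-reducing yields α = -157/52, β = -101/364, γ = 173/182.

α = -3.02, β = -0.28, γ = 0.95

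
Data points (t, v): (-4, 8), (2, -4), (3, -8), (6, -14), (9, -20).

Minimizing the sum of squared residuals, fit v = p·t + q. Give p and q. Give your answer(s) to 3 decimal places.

p = -2.177, q = -0.633

From the data, Σt·t = 146, Σt = 16, Σ1 = 5.
For Aᵀv: Σt·v = -328, Σv = -38.
Normal equations: [[146, 16]; [16, 5]]·[p, q]ᵀ = [-328, -38]ᵀ.
det = 146·5 − 16² = 474.
p = ((-328)·5 − 16·(-38))/474 = -172/79; q = (146·(-38) − 16·(-328))/474 = -50/79.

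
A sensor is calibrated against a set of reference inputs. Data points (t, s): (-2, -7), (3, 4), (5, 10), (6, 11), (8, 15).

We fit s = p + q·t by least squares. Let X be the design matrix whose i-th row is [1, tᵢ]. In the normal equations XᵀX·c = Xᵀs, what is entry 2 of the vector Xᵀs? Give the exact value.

262

Entry 2 ↔ basis t, so (Xᵀs)_{2} = Σᵢ (t)·sᵢ = (-2)·(-7) + (3)·(4) + (5)·(10) + (6)·(11) + (8)·(15) = 262.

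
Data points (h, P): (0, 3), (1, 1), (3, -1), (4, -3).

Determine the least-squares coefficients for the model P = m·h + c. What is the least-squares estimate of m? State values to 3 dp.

m = -1.400

Compute the Gram sums: Σh·h = 26, Σh = 8, Σ1 = 4.
Moment sums: Σh·P = -14, ΣP = 0.
MᵀM·[m, c]ᵀ = MᵀP becomes [[26, 8]; [8, 4]]·[m, c]ᵀ = [-14, 0]ᵀ.
Δ = 26·4 − 8² = 40.
m = ((-14)·4 − 8·0)/40 = -7/5; c = (26·0 − 8·(-14))/40 = 14/5.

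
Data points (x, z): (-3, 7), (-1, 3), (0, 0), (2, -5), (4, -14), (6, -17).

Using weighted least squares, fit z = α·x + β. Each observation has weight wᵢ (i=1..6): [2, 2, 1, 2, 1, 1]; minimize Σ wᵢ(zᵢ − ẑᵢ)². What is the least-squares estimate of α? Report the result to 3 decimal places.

α = -2.789

Entries of AᵀWA: Σwᵢ·x·x = 80, Σwᵢ·x = 6, Σwᵢ·1 = 9.
Right-hand side: Σwᵢ·x·z = -226, Σwᵢ·z = -21.
Δ = 80·9 − 6² = 684.
α = ((-226)·9 − 6·(-21))/684 = -53/19; β = (80·(-21) − 6·(-226))/684 = -9/19.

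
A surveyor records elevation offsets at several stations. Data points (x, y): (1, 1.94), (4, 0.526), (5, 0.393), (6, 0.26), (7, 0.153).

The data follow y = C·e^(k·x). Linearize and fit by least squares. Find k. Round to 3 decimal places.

With ln yᵢ as the transformed response and xᵢ as the regressor:
XᵀX = [[127.0000, 23.0000]; [23.0000, 5]], rhs = [-27.8005, -4.1381]ᵀ  (here Σx = 23.0000, Σ(x)² = 127.0000, Σln y = -4.1381, Σx·ln y = -27.8005).
Δ = 127.0000·5 − (23.0000)² = 106.0000; k = (-27.8005·5 − 23.0000·-4.1381)/106.0000 = -0.41346, ln C = (127.0000·-4.1381 − 23.0000·-27.8005)/106.0000 = 1.07427.

k = -0.413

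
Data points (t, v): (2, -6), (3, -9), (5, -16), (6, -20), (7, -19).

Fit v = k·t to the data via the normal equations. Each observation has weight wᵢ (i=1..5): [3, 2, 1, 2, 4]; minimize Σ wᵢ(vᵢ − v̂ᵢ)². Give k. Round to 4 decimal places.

Normal-equation sums: Σwᵢ·t·t = 323.
And Σwᵢ·t·v = -942.
So MᵀWM·[k]ᵀ = MᵀWv: [[323]]·[k]ᵀ = [-942]ᵀ.
Hence k = -942 / 323 ≈ -2.91641.

k = -2.9164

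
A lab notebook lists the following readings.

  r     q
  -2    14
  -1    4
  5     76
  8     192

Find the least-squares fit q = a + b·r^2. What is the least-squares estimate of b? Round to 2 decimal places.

The normal equations are: 4·a + 94·b = 286;  94·a + 4738·b = 14248.
Eliminating b: 4738·(row 1) − 94·(row 2) gives 10116·a = 4738·286 − 94·14248 = 15756, so a = 1313/843.
Then b = (14248 − 94·(1313/843))/4738 = 2509/843.

b = 2.98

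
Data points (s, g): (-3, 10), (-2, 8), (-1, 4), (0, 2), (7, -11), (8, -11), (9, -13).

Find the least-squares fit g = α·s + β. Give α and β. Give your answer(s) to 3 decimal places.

Compute the Gram sums: Σs·s = 208, Σs = 18, Σ1 = 7.
And Σs·g = -332, Σg = -11.
MᵀM·[α, β]ᵀ = Mᵀg becomes [[208, 18]; [18, 7]]·[α, β]ᵀ = [-332, -11]ᵀ.
Eliminating β: 7·(row 1) − 18·(row 2) gives 1132·α = 7·(-332) − 18·(-11) = -2126, so α = -1063/566.
Then β = ((-11) − 18·(-1063/566))/7 = 922/283.

α = -1.878, β = 3.258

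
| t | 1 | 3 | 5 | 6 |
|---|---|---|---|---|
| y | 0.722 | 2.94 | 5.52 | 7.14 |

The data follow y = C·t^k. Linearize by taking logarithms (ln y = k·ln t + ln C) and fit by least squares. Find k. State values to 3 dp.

k = 1.273

Let Y = ln y. Fitting Y = k·ln t + ln C by least squares:
Σln t = 4.4998, Σ(ln t)² = 7.0076, Σln y = 4.4268, Σln t·ln y = 7.4564.
Equations: 7.0076·k + 4.4998·ln C = 7.4564;  4.4998·k + 4·ln C = 4.4268.
Slope k = (n·Σln t·ln y − Σln t·Σln y)/(n·Σ(ln t)² − (Σln t)²) = (4·7.4564 − 4.4998·4.4268)/7.7823 = 1.27287; ln C = (Σln y − k·Σln t)/n = -0.32523.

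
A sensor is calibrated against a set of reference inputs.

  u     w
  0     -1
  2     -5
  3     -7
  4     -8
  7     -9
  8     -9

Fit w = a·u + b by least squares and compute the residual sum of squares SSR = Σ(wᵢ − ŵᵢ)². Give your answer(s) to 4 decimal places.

SSR = 9.1522

The normal equations are: 142·a + 24·b = -198;  24·a + 6·b = -39.
Determinant 142·6 − 24² = 276.
a = ((-198)·6 − 24·(-39))/276 = -21/23; b = (142·(-39) − 24·(-198))/276 = -131/46.
Residuals: 85/46, -15/46, -65/46, -3/2, 11/46, 53/46; SSR = 421/46.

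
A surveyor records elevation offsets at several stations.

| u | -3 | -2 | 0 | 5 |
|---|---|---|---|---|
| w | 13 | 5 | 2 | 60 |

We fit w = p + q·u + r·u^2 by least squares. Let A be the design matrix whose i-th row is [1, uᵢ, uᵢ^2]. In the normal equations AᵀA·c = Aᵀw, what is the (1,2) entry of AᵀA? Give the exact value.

Row 1 ↔ basis 1, column 2 ↔ basis u, so (AᵀA)_{1,2} = Σᵢ u = (1)·(-3) + (1)·(-2) + (1)·(0) + (1)·(5) = 0.

0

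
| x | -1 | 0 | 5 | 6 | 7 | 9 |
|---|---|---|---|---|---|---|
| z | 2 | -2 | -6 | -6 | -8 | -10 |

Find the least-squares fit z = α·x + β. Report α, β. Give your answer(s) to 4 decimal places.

Setting ∂/∂α … = 0 gives: 192·α + 26·β = -214;  26·α + 6·β = -30.
(Σx·x = 192, Σx = 26, Σ1 = 6, Σx·z = -214, Σz = -30.)
Eliminating β: 6·(row 1) − 26·(row 2) gives 476·α = 6·(-214) − 26·(-30) = -504, so α = -18/17.
Then β = ((-30) − 26·(-18/17))/6 = -7/17.

α = -1.0588, β = -0.4118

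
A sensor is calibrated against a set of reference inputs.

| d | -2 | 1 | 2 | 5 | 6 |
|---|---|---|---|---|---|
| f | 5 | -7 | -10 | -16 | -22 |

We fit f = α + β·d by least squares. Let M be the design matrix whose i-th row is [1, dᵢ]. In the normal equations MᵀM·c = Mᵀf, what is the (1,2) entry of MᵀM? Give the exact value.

Row 1 ↔ basis 1, column 2 ↔ basis d, so (MᵀM)_{1,2} = Σᵢ d = (1)·(-2) + (1)·(1) + (1)·(2) + (1)·(5) + (1)·(6) = 12.

12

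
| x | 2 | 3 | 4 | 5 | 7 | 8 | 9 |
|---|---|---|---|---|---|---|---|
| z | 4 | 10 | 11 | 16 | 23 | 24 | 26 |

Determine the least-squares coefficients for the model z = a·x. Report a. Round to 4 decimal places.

a = 3.0202

Normal-equation sums: Σx·x = 248.
Moment sums: Σx·z = 749.
AᵀA·[a]ᵀ = Aᵀz becomes [[248]]·[a]ᵀ = [749]ᵀ.
Hence a = 749 / 248 ≈ 3.02016.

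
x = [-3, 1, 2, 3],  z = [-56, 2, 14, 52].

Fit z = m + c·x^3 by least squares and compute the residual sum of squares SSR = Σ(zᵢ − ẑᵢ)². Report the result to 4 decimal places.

AᵀA·[m, c]ᵀ = Aᵀz reads: 4·m + 9·c = 12;  9·m + 1523·c = 3030.
(Σ1 = 4, Σx^3 = 9, Σx^3·x^3 = 1523, Σz = 12, Σx^3·z = 3030.)
Eliminating c: 1523·(row 1) − 9·(row 2) gives 6011·m = 1523·12 − 9·3030 = -8994, so m = -8994/6011.
Then c = (3030 − 9·(-8994/6011))/1523 = 12012/6011.
Residuals: -3298/6011, 9004/6011, -2948/6011, -2758/6011; SSR = 18008/6011.

SSR = 2.9958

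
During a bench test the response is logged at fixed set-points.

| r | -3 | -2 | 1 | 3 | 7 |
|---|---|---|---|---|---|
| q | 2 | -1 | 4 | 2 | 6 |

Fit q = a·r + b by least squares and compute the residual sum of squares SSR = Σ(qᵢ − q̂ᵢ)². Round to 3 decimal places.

Normal-equation sums: Σr·r = 72, Σr = 6, Σ1 = 5.
And Σr·q = 48, Σq = 13.
Normal equations: [[72, 6]; [6, 5]]·[a, b]ᵀ = [48, 13]ᵀ.
Δ = 72·5 − 6² = 324.
a = (48·5 − 6·13)/324 = 1/2; b = (72·13 − 6·48)/324 = 2.
Residuals: 3/2, -2, 3/2, -3/2, 1/2; SSR = 11.

SSR = 11.000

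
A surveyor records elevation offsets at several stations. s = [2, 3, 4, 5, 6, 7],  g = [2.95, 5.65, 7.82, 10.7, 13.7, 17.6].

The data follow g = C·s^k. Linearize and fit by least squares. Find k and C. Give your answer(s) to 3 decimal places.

k = 1.391, C = 1.155

Let Y = ln g. Fitting Y = k·ln s + ln C by least squares:
Σln s = 8.5252, Σ(ln s)² = 13.1965, Σln g = 12.7257, Σln s·ln g = 19.5886.
Equations: 13.1965·k + 8.5252·ln C = 19.5886;  8.5252·k + 6·ln C = 12.7257.
Δ = 13.1965·6 − (8.5252)² = 6.5005; k = (19.5886·6 − 8.5252·12.7257)/6.5005 = 1.39116, ln C = (13.1965·12.7257 − 8.5252·19.5886)/6.5005 = 0.14430, so C = exp(0.14430) = 1.15523.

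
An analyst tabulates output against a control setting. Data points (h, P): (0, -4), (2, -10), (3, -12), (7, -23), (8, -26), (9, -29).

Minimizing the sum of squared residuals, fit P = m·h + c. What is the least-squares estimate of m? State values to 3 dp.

AᵀA·[m, c]ᵀ = AᵀP reads: 207·m + 29·c = -686;  29·m + 6·c = -104.
(Σh·h = 207, Σh = 29, Σ1 = 6, Σh·P = -686, ΣP = -104.)
det = 207·6 − 29² = 401.
m = ((-686)·6 − 29·(-104))/401 = -1100/401; c = (207·(-104) − 29·(-686))/401 = -1634/401.

m = -2.743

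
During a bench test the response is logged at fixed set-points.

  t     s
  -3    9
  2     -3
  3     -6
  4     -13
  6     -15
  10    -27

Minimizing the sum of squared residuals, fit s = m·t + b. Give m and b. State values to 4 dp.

The normal equations are: 174·m + 22·b = -463;  22·m + 6·b = -55.
(Σt·t = 174, Σt = 22, Σ1 = 6, Σt·s = -463, Σs = -55.)
Determinant 174·6 − 22² = 560.
m = ((-463)·6 − 22·(-55))/560 = -14/5; b = (174·(-55) − 22·(-463))/560 = 11/10.

m = -2.8000, b = 1.1000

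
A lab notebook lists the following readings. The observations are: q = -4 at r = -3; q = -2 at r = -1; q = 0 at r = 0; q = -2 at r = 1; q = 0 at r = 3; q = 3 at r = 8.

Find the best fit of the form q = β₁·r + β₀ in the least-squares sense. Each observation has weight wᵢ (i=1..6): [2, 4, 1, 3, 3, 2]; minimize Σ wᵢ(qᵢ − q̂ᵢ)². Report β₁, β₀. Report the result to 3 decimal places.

β₁ = 0.588, β₀ = -1.773

Entries of XᵀWX: Σwᵢ·r·r = 180, Σwᵢ·r = 18, Σwᵢ·1 = 15.
Right-hand side: Σwᵢ·r·q = 74, Σwᵢ·q = -16.
XᵀWX·[β₁, β₀]ᵀ = XᵀWq becomes [[180, 18]; [18, 15]]·[β₁, β₀]ᵀ = [74, -16]ᵀ.
det = 180·15 − 18² = 2376.
β₁ = (74·15 − 18·(-16))/2376 = 233/396; β₀ = (180·(-16) − 18·74)/2376 = -39/22.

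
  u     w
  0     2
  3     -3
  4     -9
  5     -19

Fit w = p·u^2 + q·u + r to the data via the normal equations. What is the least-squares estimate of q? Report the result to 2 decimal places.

q = 2.35

Setting ∂/∂p … = 0 gives: 962·p + 216·q + 50·r = -646;  216·p + 50·q + 12·r = -140;  50·p + 12·q + 4·r = -29.
Row-reducing yields p = -471/362, q = 425/181, r = 713/362.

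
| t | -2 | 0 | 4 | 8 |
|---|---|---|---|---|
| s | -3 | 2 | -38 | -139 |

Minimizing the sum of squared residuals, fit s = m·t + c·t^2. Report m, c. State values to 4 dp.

m = -2.0289, c = -1.9147

With design matrix A, AᵀA = [[84, 568]; [568, 4368]] and Aᵀs = [-1258, -9516]ᵀ.
Δ = 84·4368 − 568² = 44288.
m = ((-1258)·4368 − 568·(-9516))/44288 = -351/173; c = (84·(-9516) − 568·(-1258))/44288 = -1325/692.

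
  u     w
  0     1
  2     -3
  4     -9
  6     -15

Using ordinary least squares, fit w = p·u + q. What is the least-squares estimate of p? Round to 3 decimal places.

p = -2.700

Forming AᵀA = [[56, 12]; [12, 4]] and Aᵀw = [-132, -26]ᵀ gives AᵀA·[p, q]ᵀ = Aᵀw.
Determinant 56·4 − 12² = 80.
p = ((-132)·4 − 12·(-26))/80 = -27/10; q = (56·(-26) − 12·(-132))/80 = 8/5.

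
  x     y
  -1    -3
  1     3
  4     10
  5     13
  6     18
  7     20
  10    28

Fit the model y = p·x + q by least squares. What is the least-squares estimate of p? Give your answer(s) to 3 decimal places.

From the data, Σx·x = 228, Σx = 32, Σ1 = 7.
Moment sums: Σx·y = 639, Σy = 89.
Normal equations: [[228, 32]; [32, 7]]·[p, q]ᵀ = [639, 89]ᵀ.
det = 228·7 − 32² = 572.
p = (639·7 − 32·89)/572 = 125/44; q = (228·89 − 32·639)/572 = -3/11.

p = 2.841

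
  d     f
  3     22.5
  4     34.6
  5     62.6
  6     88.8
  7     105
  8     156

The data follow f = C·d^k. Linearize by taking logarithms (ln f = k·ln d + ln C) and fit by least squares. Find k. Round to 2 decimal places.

k = 1.97

With ln fᵢ as the transformed response and ln dᵢ as the regressor:
XᵀX = [[17.0401, 9.9115]; [9.9115, 6]], rhs = [42.5868, 24.9843]ᵀ  (here Σln d = 9.9115, Σ(ln d)² = 17.0401, Σln f = 24.9843, Σln d·ln f = 42.5868).
Δ = 17.0401·6 − (9.9115)² = 4.0036; k = (42.5868·6 − 9.9115·24.9843)/4.0036 = 1.97067, ln C = (17.0401·24.9843 − 9.9115·42.5868)/4.0036 = 0.90868.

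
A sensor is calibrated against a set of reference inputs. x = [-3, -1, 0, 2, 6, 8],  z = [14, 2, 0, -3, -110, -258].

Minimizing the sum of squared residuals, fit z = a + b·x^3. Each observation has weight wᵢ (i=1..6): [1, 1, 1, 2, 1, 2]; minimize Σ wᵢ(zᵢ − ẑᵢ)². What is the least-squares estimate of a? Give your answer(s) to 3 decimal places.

Compute the Gram sums: Σwᵢ·1 = 8, Σwᵢ·x^3 = 1228, Σwᵢ·x^3·x^3 = 571802.
And Σwᵢ·z = -616, Σwᵢ·x^3·z = -288380.
AᵀWA·[a, b]ᵀ = AᵀWz becomes [[8, 1228]; [1228, 571802]]·[a, b]ᵀ = [-616, -288380]ᵀ.
det = 8·571802 − 1228² = 3066432.
a = ((-616)·571802 − 1228·(-288380))/3066432 = 9899/15971; b = (8·(-288380) − 1228·(-616))/3066432 = -8076/15971.

a = 0.620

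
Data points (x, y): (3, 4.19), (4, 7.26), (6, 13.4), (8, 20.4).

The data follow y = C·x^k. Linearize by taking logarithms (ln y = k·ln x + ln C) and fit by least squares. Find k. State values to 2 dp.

k = 1.60

Let Y = ln y. Fitting Y = k·ln x + ln C by least squares:
AᵀA = [[10.6632, 6.3561]; [6.3561, 4]], rhs = [15.2428, 9.0259]ᵀ  (here Σln x = 6.3561, Σ(ln x)² = 10.6632, Σln y = 9.0259, Σln x·ln y = 15.2428).
Solving (det = 2.2529): k = 1.59885, ln C = -0.28415.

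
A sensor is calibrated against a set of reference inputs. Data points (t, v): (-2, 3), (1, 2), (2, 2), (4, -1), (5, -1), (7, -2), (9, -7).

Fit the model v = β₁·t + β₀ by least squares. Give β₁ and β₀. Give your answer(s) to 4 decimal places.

With design matrix A, AᵀA = [[180, 26]; [26, 7]] and Aᵀv = [-86, -4]ᵀ.
Eliminating β₀: 7·(row 1) − 26·(row 2) gives 584·β₁ = 7·(-86) − 26·(-4) = -498, so β₁ = -249/292.
Then β₀ = ((-4) − 26·(-249/292))/7 = 379/146.

β₁ = -0.8527, β₀ = 2.5959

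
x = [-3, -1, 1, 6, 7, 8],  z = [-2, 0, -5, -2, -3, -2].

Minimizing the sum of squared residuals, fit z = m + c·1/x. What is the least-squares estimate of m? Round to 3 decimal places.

From the data, Σ1 = 6, Σ1/x = 17/168, Σ1/x·1/x = 61385/28224.
And Σz = -14, Σ1/x·z = -449/84.
So MᵀM·[m, c]ᵀ = Mᵀz: [[6, 17/168]; [17/168, 61385/28224]]·[m, c]ᵀ = [-14, -449/84]ᵀ.
det = 6·(61385/28224) − (17/168)² = 368021/28224.
m = ((-14)·(61385/28224) − (17/168)·(-449/84))/(368021/28224) = -844124/368021; c = (6·(-449/84) − (17/168)·(-14))/(368021/28224) = -865200/368021.

m = -2.294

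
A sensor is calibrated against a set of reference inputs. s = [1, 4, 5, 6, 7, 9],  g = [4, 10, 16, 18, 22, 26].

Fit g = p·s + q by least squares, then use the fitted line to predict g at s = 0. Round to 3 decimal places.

AᵀA·[p, q]ᵀ = Aᵀg reads: 208·p + 32·q = 620;  32·p + 6·q = 96.
Determinant 208·6 − 32² = 224.
p = (620·6 − 32·96)/224 = 81/28; q = (208·96 − 32·620)/224 = 4/7.
At s = 0: ĝ = (81/28)·(0) + (4/7)·(1) = 4/7.

ĝ = 0.571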